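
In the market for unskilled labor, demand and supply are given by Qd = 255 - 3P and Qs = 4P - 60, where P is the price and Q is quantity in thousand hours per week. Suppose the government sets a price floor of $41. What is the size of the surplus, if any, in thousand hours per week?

0

In a free market, 255 - 3P = 4P - 60 gives the equilibrium P* = 45, Q* = 120.
The floor of 41 is below the equilibrium price 45, so it is not binding; the market clears at P* = 45, Q* = 120.
Since the control does not bind, there is no surplus.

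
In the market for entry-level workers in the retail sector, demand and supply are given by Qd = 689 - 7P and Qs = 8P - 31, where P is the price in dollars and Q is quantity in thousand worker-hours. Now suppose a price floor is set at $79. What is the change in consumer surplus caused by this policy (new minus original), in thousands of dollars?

-7579.5

Setting quantity demanded equal to quantity supplied, 689 - 7P = 8P - 31, gives P* = 48 and Q* = 353.
The floor of 79 is above the equilibrium price 48, so it binds.
At P = 79: Qd = 689 - 7·79 = 136 and Qs = 8·79 - 31 = 601.
Consumer surplus without the control is ½ · (689/7 - 48) · 353 = 124609/14.
With the floor, consumers buy 136 units at 79, so CS = ½ · (689/7 - 79) · 136 = 9248/7.
Change in consumer surplus = 9248/7 - 124609/14 = -7579.5.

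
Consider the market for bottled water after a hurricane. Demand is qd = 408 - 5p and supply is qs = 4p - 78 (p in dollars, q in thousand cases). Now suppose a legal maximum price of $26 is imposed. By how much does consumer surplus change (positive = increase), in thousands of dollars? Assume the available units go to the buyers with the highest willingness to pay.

-526.4

In a free market, 408 - 5p = 4p - 78 gives the equilibrium p* = 54, q* = 138.
The ceiling of 26 is below the equilibrium price 54, so it binds.
At p = 26: qd = 408 - 5·26 = 278 and qs = 4·26 - 78 = 26.
Consumer surplus without the control is ½ · (81.6 - 54) · 138 = 1904.4.
With the ceiling, 26 units are sold at 26 (assume they go to the highest-value buyers). The demand price at q = 26 is 76.4, so CS = ½ · [(81.6 - 26) + (76.4 - 26)] · 26 = 1378.
Change in consumer surplus = 1378 - 1904.4 = -526.4.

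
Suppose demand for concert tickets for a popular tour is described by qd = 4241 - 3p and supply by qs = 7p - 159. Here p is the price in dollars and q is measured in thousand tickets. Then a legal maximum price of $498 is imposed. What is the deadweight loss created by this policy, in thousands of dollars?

In a free market, 4241 - 3p = 7p - 159 gives the equilibrium p* = 440, q* = 2921.
The ceiling of 498 is above the equilibrium price 440, so it is not binding; the market clears at p* = 440, q* = 2921.
Since the control does not bind, no trades are prevented and deadweight loss is zero.

0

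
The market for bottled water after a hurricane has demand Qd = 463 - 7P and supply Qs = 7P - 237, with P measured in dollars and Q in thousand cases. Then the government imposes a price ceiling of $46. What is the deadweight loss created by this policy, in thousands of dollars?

Setting quantity demanded equal to quantity supplied, 463 - 7P = 7P - 237, gives P* = 50 and Q* = 113.
Since 46 < 50, the ceiling is binding.
At P = 46: Qd = 463 - 7·46 = 141 and Qs = 7·46 - 237 = 85.
Quantity traded falls to 85. At Q = 85 the demand price is (463 - 85)/7 = 54 and the supply price is (237 + 85)/7 = 46.
Deadweight loss = ½ · (54 - 46) · (113 - 85) = ½ · 8 · 28 = 112.

112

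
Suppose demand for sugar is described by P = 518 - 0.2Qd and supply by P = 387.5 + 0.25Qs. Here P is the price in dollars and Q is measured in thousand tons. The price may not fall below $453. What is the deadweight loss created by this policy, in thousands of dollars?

Rearranging demand gives Qd = 2590 - 5P; rearranging supply gives Qs = 4P - 1550. Without the control the market clears where 2590 - 5P = 4P - 1550, i.e. P* = 460 and Q* = 290.
The floor of 453 is below the equilibrium price 460, so it is not binding; the market clears at P* = 460, Q* = 290.
Since the control does not bind, no trades are prevented and deadweight loss is zero.

0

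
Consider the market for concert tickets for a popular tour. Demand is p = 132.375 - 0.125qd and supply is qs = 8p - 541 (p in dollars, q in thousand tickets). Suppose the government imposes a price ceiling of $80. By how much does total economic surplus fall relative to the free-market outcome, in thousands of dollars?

Rearranging demand gives qd = 1059 - 8p. Setting quantity demanded equal to quantity supplied, 1059 - 8p = 8p - 541, gives p* = 100 and q* = 259.
Since 80 < 100, the ceiling is binding.
At p = 80: qd = 1059 - 8·80 = 419 and qs = 8·80 - 541 = 99.
Quantity traded falls to 99. At q = 99 the demand price is (1059 - 99)/8 = 120 and the supply price is (541 + 99)/8 = 80.
Deadweight loss = ½ · (120 - 80) · (259 - 99) = ½ · 40 · 160 = 3200.

3200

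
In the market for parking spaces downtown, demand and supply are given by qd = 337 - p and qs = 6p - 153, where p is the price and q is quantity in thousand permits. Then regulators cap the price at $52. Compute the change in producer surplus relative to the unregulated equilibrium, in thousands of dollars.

-3834

Without the control the market clears where 337 - p = 6p - 153, i.e. p* = 70 and q* = 267.
The ceiling of 52 is below the equilibrium price 70, so it binds.
At p = 52: qd = 337 - 52 = 285 and qs = 6·52 - 153 = 159.
Producer surplus without the control is ½ · (70 - 25.5) · 267 = 5940.75.
With the ceiling, producers sell 159 units at 52, so PS = ½ · (52 - 25.5) · 159 = 2106.75.
Change in producer surplus = 2106.75 - 5940.75 = -3834.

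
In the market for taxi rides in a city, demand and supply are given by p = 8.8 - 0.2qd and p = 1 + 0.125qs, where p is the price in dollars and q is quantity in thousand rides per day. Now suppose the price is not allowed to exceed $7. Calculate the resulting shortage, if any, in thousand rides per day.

0

Rearranging demand gives qd = 44 - 5p; rearranging supply gives qs = 8p - 8. Setting quantity demanded equal to quantity supplied, 44 - 5p = 8p - 8, gives p* = 4 and q* = 24.
The ceiling of 7 is above the equilibrium price 4, so it is not binding; the market clears at p* = 4, q* = 24.
Since the control does not bind, there is no shortage.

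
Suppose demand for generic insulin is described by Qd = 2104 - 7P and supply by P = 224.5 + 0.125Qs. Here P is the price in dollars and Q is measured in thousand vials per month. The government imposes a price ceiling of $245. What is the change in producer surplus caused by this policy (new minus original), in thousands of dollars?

-3360

Rearranging supply gives Qs = 8P - 1796. In a free market, 2104 - 7P = 8P - 1796 gives the equilibrium P* = 260, Q* = 284.
Because the ceiling (245) lies below the market-clearing price, it is binding.
At P = 245: Qd = 2104 - 7·245 = 389 and Qs = 8·245 - 1796 = 164.
Producer surplus without the control is ½ · (260 - 224.5) · 284 = 5041.
With the ceiling, producers sell 164 units at 245, so PS = ½ · (245 - 224.5) · 164 = 1681.
Change in producer surplus = 1681 - 5041 = -3360.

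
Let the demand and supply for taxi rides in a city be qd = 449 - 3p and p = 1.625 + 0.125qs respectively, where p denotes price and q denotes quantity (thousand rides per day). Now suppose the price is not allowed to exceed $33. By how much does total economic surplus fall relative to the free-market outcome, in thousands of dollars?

Rearranging supply gives qs = 8p - 13. In a free market, 449 - 3p = 8p - 13 gives the equilibrium p* = 42, q* = 323.
The ceiling of 33 is below the equilibrium price 42, so it binds.
At p = 33: qd = 449 - 3·33 = 350 and qs = 8·33 - 13 = 251.
Quantity traded falls to 251. At q = 251 the demand price is (449 - 251)/3 = 66 and the supply price is (13 + 251)/8 = 33.
Deadweight loss = ½ · (66 - 33) · (323 - 251) = ½ · 33 · 72 = 1188.

1188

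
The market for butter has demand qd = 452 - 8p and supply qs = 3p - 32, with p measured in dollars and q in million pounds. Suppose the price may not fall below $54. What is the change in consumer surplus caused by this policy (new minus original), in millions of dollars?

In a free market, 452 - 8p = 3p - 32 gives the equilibrium p* = 44, q* = 100.
The floor of 54 is above the equilibrium price 44, so it binds.
At p = 54: qd = 452 - 8·54 = 20 and qs = 3·54 - 32 = 130.
Consumer surplus without the control is ½ · (56.5 - 44) · 100 = 625.
With the floor, consumers buy 20 units at 54, so CS = ½ · (56.5 - 54) · 20 = 25.
Change in consumer surplus = 25 - 625 = -600.

-600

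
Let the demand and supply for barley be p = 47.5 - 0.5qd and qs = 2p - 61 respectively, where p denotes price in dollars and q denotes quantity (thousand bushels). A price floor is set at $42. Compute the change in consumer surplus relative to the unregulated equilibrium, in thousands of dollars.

Rearranging demand gives qd = 95 - 2p. Equilibrium: 95 - 2p = 2p - 61, so 156 = 4p and p* = 39, q* = 17.
The floor of 42 is above the equilibrium price 39, so it binds.
At p = 42: qd = 95 - 2·42 = 11 and qs = 2·42 - 61 = 23.
Consumer surplus without the control is ½ · (47.5 - 39) · 17 = 72.25.
With the floor, consumers buy 11 units at 42, so CS = ½ · (47.5 - 42) · 11 = 30.25.
Change in consumer surplus = 30.25 - 72.25 = -42.

-42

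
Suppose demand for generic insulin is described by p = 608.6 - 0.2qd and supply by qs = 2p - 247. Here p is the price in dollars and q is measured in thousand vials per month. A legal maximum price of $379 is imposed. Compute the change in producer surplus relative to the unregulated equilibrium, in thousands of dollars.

-54782

Rearranging demand gives qd = 3043 - 5p. Equilibrium: 3043 - 5p = 2p - 247, so 3290 = 7p and p* = 470, q* = 693.
The ceiling of 379 is below the equilibrium price 470, so it binds.
At p = 379: qd = 3043 - 5·379 = 1148 and qs = 2·379 - 247 = 511.
Producer surplus without the control is ½ · (470 - 123.5) · 693 = 120062.25.
With the ceiling, producers sell 511 units at 379, so PS = ½ · (379 - 123.5) · 511 = 65280.25.
Change in producer surplus = 65280.25 - 120062.25 = -54782.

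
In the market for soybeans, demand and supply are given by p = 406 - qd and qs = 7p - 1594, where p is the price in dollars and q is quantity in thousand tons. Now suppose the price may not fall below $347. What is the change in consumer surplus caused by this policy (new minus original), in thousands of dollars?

Rearranging demand gives qd = 406 - p. Equilibrium: 406 - p = 7p - 1594, so 2000 = 8p and p* = 250, q* = 156.
Since 347 > 250, the floor is binding.
At p = 347: qd = 406 - 347 = 59 and qs = 7·347 - 1594 = 835.
Consumer surplus without the control is ½ · (406 - 250) · 156 = 12168.
With the floor, consumers buy 59 units at 347, so CS = ½ · (406 - 347) · 59 = 1740.5.
Change in consumer surplus = 1740.5 - 12168 = -10427.5.

-10427.5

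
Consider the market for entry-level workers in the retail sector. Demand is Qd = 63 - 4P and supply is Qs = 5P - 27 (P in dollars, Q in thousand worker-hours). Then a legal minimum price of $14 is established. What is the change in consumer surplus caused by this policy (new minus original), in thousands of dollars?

In a free market, 63 - 4P = 5P - 27 gives the equilibrium P* = 10, Q* = 23.
The floor of 14 is above the equilibrium price 10, so it binds.
At P = 14: Qd = 63 - 4·14 = 7 and Qs = 5·14 - 27 = 43.
Consumer surplus without the control is ½ · (15.75 - 10) · 23 = 66.125.
With the floor, consumers buy 7 units at 14, so CS = ½ · (15.75 - 14) · 7 = 6.125.
Change in consumer surplus = 6.125 - 66.125 = -60.

-60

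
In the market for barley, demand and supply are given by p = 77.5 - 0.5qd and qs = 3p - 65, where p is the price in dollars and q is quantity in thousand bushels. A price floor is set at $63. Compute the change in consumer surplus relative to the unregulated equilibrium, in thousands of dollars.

-912

Rearranging demand gives qd = 155 - 2p. Without the control the market clears where 155 - 2p = 3p - 65, i.e. p* = 44 and q* = 67.
The floor of 63 is above the equilibrium price 44, so it binds.
At p = 63: qd = 155 - 2·63 = 29 and qs = 3·63 - 65 = 124.
Consumer surplus without the control is ½ · (77.5 - 44) · 67 = 1122.25.
With the floor, consumers buy 29 units at 63, so CS = ½ · (77.5 - 63) · 29 = 210.25.
Change in consumer surplus = 210.25 - 1122.25 = -912.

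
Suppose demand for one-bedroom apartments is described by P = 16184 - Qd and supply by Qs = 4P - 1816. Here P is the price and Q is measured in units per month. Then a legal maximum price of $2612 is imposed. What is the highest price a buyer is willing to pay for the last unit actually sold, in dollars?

7552

Rearranging demand gives Qd = 16184 - P. Setting quantity demanded equal to quantity supplied, 16184 - P = 4P - 1816, gives P* = 3600 and Q* = 12584.
Since 2612 < 3600, the ceiling is binding.
At P = 2612: Qd = 16184 - 2612 = 13572 and Qs = 4·2612 - 1816 = 8632.
Only 8632 units reach the market. On the demand curve, the marginal buyer's willingness to pay at Q = 8632 is (16184 - 8632) = 7552.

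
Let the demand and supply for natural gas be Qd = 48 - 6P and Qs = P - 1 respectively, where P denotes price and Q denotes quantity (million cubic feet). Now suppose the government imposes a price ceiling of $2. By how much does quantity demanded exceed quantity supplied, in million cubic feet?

35

Without the control the market clears where 48 - 6P = P - 1, i.e. P* = 7 and Q* = 6.
Because the ceiling (2) lies below the market-clearing price, it is binding.
At P = 2: Qd = 48 - 6·2 = 36 and Qs = 2 - 1 = 1.
Shortage = Qd - Qs = 36 - 1 = 35.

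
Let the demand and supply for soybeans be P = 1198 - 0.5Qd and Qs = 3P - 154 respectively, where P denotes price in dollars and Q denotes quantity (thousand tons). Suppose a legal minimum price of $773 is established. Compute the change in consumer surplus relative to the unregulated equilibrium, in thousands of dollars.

-292719

Rearranging demand gives Qd = 2396 - 2P. Setting quantity demanded equal to quantity supplied, 2396 - 2P = 3P - 154, gives P* = 510 and Q* = 1376.
Since 773 > 510, the floor is binding.
At P = 773: Qd = 2396 - 2·773 = 850 and Qs = 3·773 - 154 = 2165.
Consumer surplus without the control is ½ · (1198 - 510) · 1376 = 473344.
With the floor, consumers buy 850 units at 773, so CS = ½ · (1198 - 773) · 850 = 180625.
Change in consumer surplus = 180625 - 473344 = -292719.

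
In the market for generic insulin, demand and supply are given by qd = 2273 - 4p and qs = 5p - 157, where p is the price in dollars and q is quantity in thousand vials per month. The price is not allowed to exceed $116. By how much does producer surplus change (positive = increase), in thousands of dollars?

In a free market, 2273 - 4p = 5p - 157 gives the equilibrium p* = 270, q* = 1193.
Since 116 < 270, the ceiling is binding.
At p = 116: qd = 2273 - 4·116 = 1809 and qs = 5·116 - 157 = 423.
Producer surplus without the control is ½ · (270 - 31.4) · 1193 = 142324.9.
With the ceiling, producers sell 423 units at 116, so PS = ½ · (116 - 31.4) · 423 = 17892.9.
Change in producer surplus = 17892.9 - 142324.9 = -124432.

-124432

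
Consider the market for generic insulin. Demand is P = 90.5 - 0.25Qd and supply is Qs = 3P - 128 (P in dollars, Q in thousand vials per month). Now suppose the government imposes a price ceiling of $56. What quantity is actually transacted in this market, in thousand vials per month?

Rearranging demand gives Qd = 362 - 4P. In a free market, 362 - 4P = 3P - 128 gives the equilibrium P* = 70, Q* = 82.
The ceiling of 56 is below the equilibrium price 70, so it binds.
At P = 56: Qd = 362 - 4·56 = 138 and Qs = 3·56 - 128 = 40.
The quantity actually transacted is the short side, supply: 40.

40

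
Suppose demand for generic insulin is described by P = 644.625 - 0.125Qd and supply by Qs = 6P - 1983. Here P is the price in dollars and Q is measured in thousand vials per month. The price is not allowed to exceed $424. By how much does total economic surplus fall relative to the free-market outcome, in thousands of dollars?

38829

Rearranging demand gives Qd = 5157 - 8P. Equilibrium: 5157 - 8P = 6P - 1983, so 7140 = 14P and P* = 510, Q* = 1077.
The ceiling of 424 is below the equilibrium price 510, so it binds.
At P = 424: Qd = 5157 - 8·424 = 1765 and Qs = 6·424 - 1983 = 561.
Quantity traded falls to 561. At Q = 561 the demand price is (5157 - 561)/8 = 574.5 and the supply price is (1983 + 561)/6 = 424.
Deadweight loss = ½ · (574.5 - 424) · (1077 - 561) = ½ · 150.5 · 516 = 38829.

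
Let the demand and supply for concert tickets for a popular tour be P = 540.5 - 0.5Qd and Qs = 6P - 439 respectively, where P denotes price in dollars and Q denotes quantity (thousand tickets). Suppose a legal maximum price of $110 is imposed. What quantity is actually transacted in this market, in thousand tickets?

Rearranging demand gives Qd = 1081 - 2P. Without the control the market clears where 1081 - 2P = 6P - 439, i.e. P* = 190 and Q* = 701.
The ceiling of 110 is below the equilibrium price 190, so it binds.
At P = 110: Qd = 1081 - 2·110 = 861 and Qs = 6·110 - 439 = 221.
The quantity actually transacted is the short side, supply: 221.

221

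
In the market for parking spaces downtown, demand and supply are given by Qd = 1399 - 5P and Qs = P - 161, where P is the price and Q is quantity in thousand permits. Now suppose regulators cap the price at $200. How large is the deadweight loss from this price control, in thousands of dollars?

Setting quantity demanded equal to quantity supplied, 1399 - 5P = P - 161, gives P* = 260 and Q* = 99.
The ceiling of 200 is below the equilibrium price 260, so it binds.
At P = 200: Qd = 1399 - 5·200 = 399 and Qs = 200 - 161 = 39.
Quantity traded falls to 39. At Q = 39 the demand price is (1399 - 39)/5 = 272 and the supply price is 161 + 39 = 200.
Deadweight loss = ½ · (272 - 200) · (99 - 39) = ½ · 72 · 60 = 2160.

2160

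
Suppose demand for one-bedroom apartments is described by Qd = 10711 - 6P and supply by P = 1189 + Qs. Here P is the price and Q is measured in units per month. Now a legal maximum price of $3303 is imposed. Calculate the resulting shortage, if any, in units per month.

0

Rearranging supply gives Qs = P - 1189. Equilibrium: 10711 - 6P = P - 1189, so 11900 = 7P and P* = 1700, Q* = 511.
Since 3303 is above P* = 1700, the ceiling does not bind and the free-market outcome prevails.
Since the control does not bind, there is no shortage.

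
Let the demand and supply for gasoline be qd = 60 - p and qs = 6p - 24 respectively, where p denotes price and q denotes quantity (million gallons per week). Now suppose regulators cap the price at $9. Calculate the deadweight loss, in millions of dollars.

Equilibrium: 60 - p = 6p - 24, so 84 = 7p and p* = 12, q* = 48.
Because the ceiling (9) lies below the market-clearing price, it is binding.
At p = 9: qd = 60 - 9 = 51 and qs = 6·9 - 24 = 30.
Quantity traded falls to 30. At q = 30 the demand price is 60 - 30 = 30 and the supply price is (24 + 30)/6 = 9.
Deadweight loss = ½ · (30 - 9) · (48 - 30) = ½ · 21 · 18 = 189.

189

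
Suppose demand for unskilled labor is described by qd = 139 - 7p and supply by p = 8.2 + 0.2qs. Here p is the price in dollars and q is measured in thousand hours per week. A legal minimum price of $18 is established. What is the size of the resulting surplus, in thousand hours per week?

36

Rearranging supply gives qs = 5p - 41. In a free market, 139 - 7p = 5p - 41 gives the equilibrium p* = 15, q* = 34.
The floor of 18 is above the equilibrium price 15, so it binds.
At p = 18: qd = 139 - 7·18 = 13 and qs = 5·18 - 41 = 49.
Surplus = qs - qd = 49 - 13 = 36.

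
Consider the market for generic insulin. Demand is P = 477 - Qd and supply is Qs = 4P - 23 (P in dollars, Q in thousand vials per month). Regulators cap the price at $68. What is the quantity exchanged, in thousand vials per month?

Rearranging demand gives Qd = 477 - P. Without the control the market clears where 477 - P = 4P - 23, i.e. P* = 100 and Q* = 377.
Because the ceiling (68) lies below the market-clearing price, it is binding.
At P = 68: Qd = 477 - 68 = 409 and Qs = 4·68 - 23 = 249.
The quantity actually transacted is the short side, supply: 249.

249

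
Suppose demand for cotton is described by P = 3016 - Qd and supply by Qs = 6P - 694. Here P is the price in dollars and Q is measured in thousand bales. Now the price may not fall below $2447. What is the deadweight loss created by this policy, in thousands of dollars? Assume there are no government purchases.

2143685.25

Rearranging demand gives Qd = 3016 - P. In a free market, 3016 - P = 6P - 694 gives the equilibrium P* = 530, Q* = 2486.
Since 2447 > 530, the floor is binding.
At P = 2447: Qd = 3016 - 2447 = 569 and Qs = 6·2447 - 694 = 13988.
Quantity traded falls to 569. At Q = 569 the demand price is 3016 - 569 = 2447 and the supply price is (694 + 569)/6 = 210.5.
Deadweight loss = ½ · (2447 - 210.5) · (2486 - 569) = ½ · 2236.5 · 1917 = 2143685.25.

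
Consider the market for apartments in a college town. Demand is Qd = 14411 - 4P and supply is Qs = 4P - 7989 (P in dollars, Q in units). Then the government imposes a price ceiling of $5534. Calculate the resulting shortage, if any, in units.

0

Without the control the market clears where 14411 - 4P = 4P - 7989, i.e. P* = 2800 and Q* = 3211.
The ceiling of 5534 is above the equilibrium price 2800, so it is not binding; the market clears at P* = 2800, Q* = 3211.
Since the control does not bind, there is no shortage.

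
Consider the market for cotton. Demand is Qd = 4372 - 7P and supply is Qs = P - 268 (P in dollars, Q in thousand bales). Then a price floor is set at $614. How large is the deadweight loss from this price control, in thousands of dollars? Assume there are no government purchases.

Equilibrium: 4372 - 7P = P - 268, so 4640 = 8P and P* = 580, Q* = 312.
Since 614 > 580, the floor is binding.
At P = 614: Qd = 4372 - 7·614 = 74 and Qs = 614 - 268 = 346.
Quantity traded falls to 74. At Q = 74 the demand price is (4372 - 74)/7 = 614 and the supply price is 268 + 74 = 342.
Deadweight loss = ½ · (614 - 342) · (312 - 74) = ½ · 272 · 238 = 32368.

32368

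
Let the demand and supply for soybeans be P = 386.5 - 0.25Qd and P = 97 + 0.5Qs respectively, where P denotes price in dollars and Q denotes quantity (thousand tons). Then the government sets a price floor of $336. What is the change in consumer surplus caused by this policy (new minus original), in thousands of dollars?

-13524

Rearranging demand gives Qd = 1546 - 4P; rearranging supply gives Qs = 2P - 194. Without the control the market clears where 1546 - 4P = 2P - 194, i.e. P* = 290 and Q* = 386.
Because the floor (336) lies above the market-clearing price, it is binding.
At P = 336: Qd = 1546 - 4·336 = 202 and Qs = 2·336 - 194 = 478.
Consumer surplus without the control is ½ · (386.5 - 290) · 386 = 18624.5.
With the floor, consumers buy 202 units at 336, so CS = ½ · (386.5 - 336) · 202 = 5100.5.
Change in consumer surplus = 5100.5 - 18624.5 = -13524.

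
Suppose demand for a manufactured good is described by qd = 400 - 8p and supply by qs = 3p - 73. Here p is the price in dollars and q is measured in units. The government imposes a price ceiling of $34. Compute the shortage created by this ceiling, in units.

Setting quantity demanded equal to quantity supplied, 400 - 8p = 3p - 73, gives p* = 43 and q* = 56.
The ceiling of 34 is below the equilibrium price 43, so it binds.
At p = 34: qd = 400 - 8·34 = 128 and qs = 3·34 - 73 = 29.
Shortage = qd - qs = 128 - 29 = 99.

99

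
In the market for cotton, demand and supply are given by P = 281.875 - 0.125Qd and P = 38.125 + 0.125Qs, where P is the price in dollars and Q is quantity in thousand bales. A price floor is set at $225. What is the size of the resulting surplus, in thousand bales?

Rearranging demand gives Qd = 2255 - 8P; rearranging supply gives Qs = 8P - 305. Setting quantity demanded equal to quantity supplied, 2255 - 8P = 8P - 305, gives P* = 160 and Q* = 975.
Since 225 > 160, the floor is binding.
At P = 225: Qd = 2255 - 8·225 = 455 and Qs = 8·225 - 305 = 1495.
Surplus = Qs - Qd = 1495 - 455 = 1040.

1040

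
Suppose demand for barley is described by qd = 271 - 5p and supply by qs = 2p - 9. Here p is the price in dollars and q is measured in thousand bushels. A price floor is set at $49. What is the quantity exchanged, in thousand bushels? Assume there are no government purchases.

26

In a free market, 271 - 5p = 2p - 9 gives the equilibrium p* = 40, q* = 71.
Because the floor (49) lies above the market-clearing price, it is binding.
At p = 49: qd = 271 - 5·49 = 26 and qs = 2·49 - 9 = 89.
The quantity actually transacted is the short side, demand: 26.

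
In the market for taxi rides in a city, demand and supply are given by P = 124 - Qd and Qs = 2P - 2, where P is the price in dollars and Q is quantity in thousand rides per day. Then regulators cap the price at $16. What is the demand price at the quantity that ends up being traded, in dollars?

94

Rearranging demand gives Qd = 124 - P. Equilibrium: 124 - P = 2P - 2, so 126 = 3P and P* = 42, Q* = 82.
Since 16 < 42, the ceiling is binding.
At P = 16: Qd = 124 - 16 = 108 and Qs = 2·16 - 2 = 30.
Only 30 units reach the market. On the demand curve, the marginal buyer's willingness to pay at Q = 30 is (124 - 30) = 94.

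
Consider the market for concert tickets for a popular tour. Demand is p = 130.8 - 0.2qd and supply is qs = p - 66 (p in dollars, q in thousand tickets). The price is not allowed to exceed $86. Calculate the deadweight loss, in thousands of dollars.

Rearranging demand gives qd = 654 - 5p. Equilibrium: 654 - 5p = p - 66, so 720 = 6p and p* = 120, q* = 54.
The ceiling of 86 is below the equilibrium price 120, so it binds.
At p = 86: qd = 654 - 5·86 = 224 and qs = 86 - 66 = 20.
Quantity traded falls to 20. At q = 20 the demand price is (654 - 20)/5 = 126.8 and the supply price is 66 + 20 = 86.
Deadweight loss = ½ · (126.8 - 86) · (54 - 20) = ½ · 40.8 · 34 = 693.6.

693.6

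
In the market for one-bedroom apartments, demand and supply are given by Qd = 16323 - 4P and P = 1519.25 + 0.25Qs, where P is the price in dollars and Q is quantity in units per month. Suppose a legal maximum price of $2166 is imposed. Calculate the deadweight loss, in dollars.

Rearranging supply gives Qs = 4P - 6077. In a free market, 16323 - 4P = 4P - 6077 gives the equilibrium P* = 2800, Q* = 5123.
Because the ceiling (2166) lies below the market-clearing price, it is binding.
At P = 2166: Qd = 16323 - 4·2166 = 7659 and Qs = 4·2166 - 6077 = 2587.
Quantity traded falls to 2587. At Q = 2587 the demand price is (16323 - 2587)/4 = 3434 and the supply price is (6077 + 2587)/4 = 2166.
Deadweight loss = ½ · (3434 - 2166) · (5123 - 2587) = ½ · 1268 · 2536 = 1607824.

1607824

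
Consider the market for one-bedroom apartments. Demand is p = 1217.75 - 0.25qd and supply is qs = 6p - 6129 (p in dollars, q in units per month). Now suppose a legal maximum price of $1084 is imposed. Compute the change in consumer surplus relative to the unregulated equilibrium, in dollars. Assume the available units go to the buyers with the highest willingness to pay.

4848

Rearranging demand gives qd = 4871 - 4p. Without the control the market clears where 4871 - 4p = 6p - 6129, i.e. p* = 1100 and q* = 471.
Because the ceiling (1084) lies below the market-clearing price, it is binding.
At p = 1084: qd = 4871 - 4·1084 = 535 and qs = 6·1084 - 6129 = 375.
Consumer surplus without the control is ½ · (1217.75 - 1100) · 471 = 27730.125.
With the ceiling, 375 units are sold at 1084 (assume they go to the highest-value buyers). The demand price at q = 375 is 1124, so CS = ½ · [(1217.75 - 1084) + (1124 - 1084)] · 375 = 32578.125.
Change in consumer surplus = 32578.125 - 27730.125 = 4848.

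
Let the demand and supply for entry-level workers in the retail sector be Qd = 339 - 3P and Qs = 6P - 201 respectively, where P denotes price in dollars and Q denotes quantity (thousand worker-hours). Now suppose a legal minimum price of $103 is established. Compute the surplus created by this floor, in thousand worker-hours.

Setting quantity demanded equal to quantity supplied, 339 - 3P = 6P - 201, gives P* = 60 and Q* = 159.
Because the floor (103) lies above the market-clearing price, it is binding.
At P = 103: Qd = 339 - 3·103 = 30 and Qs = 6·103 - 201 = 417.
Surplus = Qs - Qd = 417 - 30 = 387.

387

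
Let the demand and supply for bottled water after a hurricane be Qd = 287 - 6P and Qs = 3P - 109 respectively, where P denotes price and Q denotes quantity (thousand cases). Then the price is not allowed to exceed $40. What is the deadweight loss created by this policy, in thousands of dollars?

Without the control the market clears where 287 - 6P = 3P - 109, i.e. P* = 44 and Q* = 23.
Since 40 < 44, the ceiling is binding.
At P = 40: Qd = 287 - 6·40 = 47 and Qs = 3·40 - 109 = 11.
Quantity traded falls to 11. At Q = 11 the demand price is (287 - 11)/6 = 46 and the supply price is (109 + 11)/3 = 40.
Deadweight loss = ½ · (46 - 40) · (23 - 11) = ½ · 6 · 12 = 36.

36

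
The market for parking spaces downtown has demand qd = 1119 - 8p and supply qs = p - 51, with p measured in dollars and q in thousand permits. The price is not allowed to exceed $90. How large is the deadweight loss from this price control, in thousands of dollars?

In a free market, 1119 - 8p = p - 51 gives the equilibrium p* = 130, q* = 79.
Since 90 < 130, the ceiling is binding.
At p = 90: qd = 1119 - 8·90 = 399 and qs = 90 - 51 = 39.
Quantity traded falls to 39. At q = 39 the demand price is (1119 - 39)/8 = 135 and the supply price is 51 + 39 = 90.
Deadweight loss = ½ · (135 - 90) · (79 - 39) = ½ · 45 · 40 = 900.

900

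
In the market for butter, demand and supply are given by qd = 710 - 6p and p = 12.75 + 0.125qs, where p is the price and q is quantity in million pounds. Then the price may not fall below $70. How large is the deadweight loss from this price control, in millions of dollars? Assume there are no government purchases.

756

Rearranging supply gives qs = 8p - 102. In a free market, 710 - 6p = 8p - 102 gives the equilibrium p* = 58, q* = 362.
The floor of 70 is above the equilibrium price 58, so it binds.
At p = 70: qd = 710 - 6·70 = 290 and qs = 8·70 - 102 = 458.
Quantity traded falls to 290. At q = 290 the demand price is (710 - 290)/6 = 70 and the supply price is (102 + 290)/8 = 49.
Deadweight loss = ½ · (70 - 49) · (362 - 290) = ½ · 21 · 72 = 756.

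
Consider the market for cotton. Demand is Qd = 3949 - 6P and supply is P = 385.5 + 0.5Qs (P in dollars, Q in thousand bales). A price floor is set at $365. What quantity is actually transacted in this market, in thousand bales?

409

Rearranging supply gives Qs = 2P - 771. Without the control the market clears where 3949 - 6P = 2P - 771, i.e. P* = 590 and Q* = 409.
The floor of 365 is below the equilibrium price 590, so it is not binding; the market clears at P* = 590, Q* = 409.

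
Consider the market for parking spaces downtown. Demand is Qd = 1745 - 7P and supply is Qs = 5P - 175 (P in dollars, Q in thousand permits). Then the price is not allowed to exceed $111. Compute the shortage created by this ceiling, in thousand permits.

Equilibrium: 1745 - 7P = 5P - 175, so 1920 = 12P and P* = 160, Q* = 625.
Because the ceiling (111) lies below the market-clearing price, it is binding.
At P = 111: Qd = 1745 - 7·111 = 968 and Qs = 5·111 - 175 = 380.
Shortage = Qd - Qs = 968 - 380 = 588.

588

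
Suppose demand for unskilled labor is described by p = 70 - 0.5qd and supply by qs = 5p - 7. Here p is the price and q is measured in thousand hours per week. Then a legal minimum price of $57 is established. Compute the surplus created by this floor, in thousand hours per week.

252

Rearranging demand gives qd = 140 - 2p. Equilibrium: 140 - 2p = 5p - 7, so 147 = 7p and p* = 21, q* = 98.
Since 57 > 21, the floor is binding.
At p = 57: qd = 140 - 2·57 = 26 and qs = 5·57 - 7 = 278.
Surplus = qs - qd = 278 - 26 = 252.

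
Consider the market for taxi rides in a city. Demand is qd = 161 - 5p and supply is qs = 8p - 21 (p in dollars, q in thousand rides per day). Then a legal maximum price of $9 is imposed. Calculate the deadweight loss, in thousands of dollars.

260

In a free market, 161 - 5p = 8p - 21 gives the equilibrium p* = 14, q* = 91.
The ceiling of 9 is below the equilibrium price 14, so it binds.
At p = 9: qd = 161 - 5·9 = 116 and qs = 8·9 - 21 = 51.
Quantity traded falls to 51. At q = 51 the demand price is (161 - 51)/5 = 22 and the supply price is (21 + 51)/8 = 9.
Deadweight loss = ½ · (22 - 9) · (91 - 51) = ½ · 13 · 40 = 260.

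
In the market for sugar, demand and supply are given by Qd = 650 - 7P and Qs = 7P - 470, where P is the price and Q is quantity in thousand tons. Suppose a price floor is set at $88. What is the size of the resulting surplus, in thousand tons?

112

In a free market, 650 - 7P = 7P - 470 gives the equilibrium P* = 80, Q* = 90.
The floor of 88 is above the equilibrium price 80, so it binds.
At P = 88: Qd = 650 - 7·88 = 34 and Qs = 7·88 - 470 = 146.
Surplus = Qs - Qd = 146 - 34 = 112.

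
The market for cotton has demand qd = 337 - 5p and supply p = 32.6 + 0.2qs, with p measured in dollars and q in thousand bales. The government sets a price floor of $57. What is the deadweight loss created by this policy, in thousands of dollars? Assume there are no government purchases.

Rearranging supply gives qs = 5p - 163. Equilibrium: 337 - 5p = 5p - 163, so 500 = 10p and p* = 50, q* = 87.
The floor of 57 is above the equilibrium price 50, so it binds.
At p = 57: qd = 337 - 5·57 = 52 and qs = 5·57 - 163 = 122.
Quantity traded falls to 52. At q = 52 the demand price is (337 - 52)/5 = 57 and the supply price is (163 + 52)/5 = 43.
Deadweight loss = ½ · (57 - 43) · (87 - 52) = ½ · 14 · 35 = 245.

245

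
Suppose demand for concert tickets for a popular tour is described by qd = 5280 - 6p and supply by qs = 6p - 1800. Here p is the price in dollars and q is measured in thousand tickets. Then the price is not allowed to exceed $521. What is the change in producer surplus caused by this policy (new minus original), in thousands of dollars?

-105777

Without the control the market clears where 5280 - 6p = 6p - 1800, i.e. p* = 590 and q* = 1740.
Because the ceiling (521) lies below the market-clearing price, it is binding.
At p = 521: qd = 5280 - 6·521 = 2154 and qs = 6·521 - 1800 = 1326.
Producer surplus without the control is ½ · (590 - 300) · 1740 = 252300.
With the ceiling, producers sell 1326 units at 521, so PS = ½ · (521 - 300) · 1326 = 146523.
Change in producer surplus = 146523 - 252300 = -105777.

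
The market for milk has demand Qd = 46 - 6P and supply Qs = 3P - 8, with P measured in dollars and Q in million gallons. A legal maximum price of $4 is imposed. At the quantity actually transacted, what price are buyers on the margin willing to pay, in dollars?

7

Equilibrium: 46 - 6P = 3P - 8, so 54 = 9P and P* = 6, Q* = 10.
Because the ceiling (4) lies below the market-clearing price, it is binding.
At P = 4: Qd = 46 - 6·4 = 22 and Qs = 3·4 - 8 = 4.
Only 4 units reach the market. On the demand curve, the marginal buyer's willingness to pay at Q = 4 is (46 - 4)/6 = 7.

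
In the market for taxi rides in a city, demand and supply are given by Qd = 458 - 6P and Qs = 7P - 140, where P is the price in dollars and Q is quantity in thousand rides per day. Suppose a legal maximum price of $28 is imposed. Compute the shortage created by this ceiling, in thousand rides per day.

234

Setting quantity demanded equal to quantity supplied, 458 - 6P = 7P - 140, gives P* = 46 and Q* = 182.
Since 28 < 46, the ceiling is binding.
At P = 28: Qd = 458 - 6·28 = 290 and Qs = 7·28 - 140 = 56.
Shortage = Qd - Qs = 290 - 56 = 234.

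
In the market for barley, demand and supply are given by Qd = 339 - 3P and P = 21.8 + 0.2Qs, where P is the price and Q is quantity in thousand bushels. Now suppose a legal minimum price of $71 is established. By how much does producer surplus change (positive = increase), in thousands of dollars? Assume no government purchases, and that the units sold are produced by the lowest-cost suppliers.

Rearranging supply gives Qs = 5P - 109. Without the control the market clears where 339 - 3P = 5P - 109, i.e. P* = 56 and Q* = 171.
The floor of 71 is above the equilibrium price 56, so it binds.
At P = 71: Qd = 339 - 3·71 = 126 and Qs = 5·71 - 109 = 246.
Producer surplus without the control is ½ · (56 - 21.8) · 171 = 2924.1.
With the floor, 126 units are sold at 71. The supply price at Q = 126 is 47, so PS = ½ · [(71 - 21.8) + (71 - 47)] · 126 = 4611.6.
Change in producer surplus = 4611.6 - 2924.1 = 1687.5.

1687.5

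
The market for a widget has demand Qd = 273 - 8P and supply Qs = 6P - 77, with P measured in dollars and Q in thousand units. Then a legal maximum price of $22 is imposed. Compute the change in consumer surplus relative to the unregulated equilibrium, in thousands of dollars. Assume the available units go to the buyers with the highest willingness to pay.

Equilibrium: 273 - 8P = 6P - 77, so 350 = 14P and P* = 25, Q* = 73.
The ceiling of 22 is below the equilibrium price 25, so it binds.
At P = 22: Qd = 273 - 8·22 = 97 and Qs = 6·22 - 77 = 55.
Consumer surplus without the control is ½ · (34.125 - 25) · 73 = 333.0625.
With the ceiling, 55 units are sold at 22 (assume they go to the highest-value buyers). The demand price at Q = 55 is 27.25, so CS = ½ · [(34.125 - 22) + (27.25 - 22)] · 55 = 477.8125.
Change in consumer surplus = 477.8125 - 333.0625 = 144.75.

144.75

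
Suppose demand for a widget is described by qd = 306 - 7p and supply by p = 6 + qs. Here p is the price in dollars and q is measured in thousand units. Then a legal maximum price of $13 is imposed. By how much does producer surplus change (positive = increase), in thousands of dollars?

Rearranging supply gives qs = p - 6. Without the control the market clears where 306 - 7p = p - 6, i.e. p* = 39 and q* = 33.
Because the ceiling (13) lies below the market-clearing price, it is binding.
At p = 13: qd = 306 - 7·13 = 215 and qs = 13 - 6 = 7.
Producer surplus without the control is ½ · (39 - 6) · 33 = 544.5.
With the ceiling, producers sell 7 units at 13, so PS = ½ · (13 - 6) · 7 = 24.5.
Change in producer surplus = 24.5 - 544.5 = -520.

-520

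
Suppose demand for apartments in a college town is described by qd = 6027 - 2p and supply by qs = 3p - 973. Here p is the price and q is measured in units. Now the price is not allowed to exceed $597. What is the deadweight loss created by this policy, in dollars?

2418033.75

Equilibrium: 6027 - 2p = 3p - 973, so 7000 = 5p and p* = 1400, q* = 3227.
Since 597 < 1400, the ceiling is binding.
At p = 597: qd = 6027 - 2·597 = 4833 and qs = 3·597 - 973 = 818.
Quantity traded falls to 818. At q = 818 the demand price is (6027 - 818)/2 = 2604.5 and the supply price is (973 + 818)/3 = 597.
Deadweight loss = ½ · (2604.5 - 597) · (3227 - 818) = ½ · 2007.5 · 2409 = 2418033.75.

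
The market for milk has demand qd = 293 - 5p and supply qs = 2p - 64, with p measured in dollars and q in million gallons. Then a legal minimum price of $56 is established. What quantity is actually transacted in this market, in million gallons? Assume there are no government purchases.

13

In a free market, 293 - 5p = 2p - 64 gives the equilibrium p* = 51, q* = 38.
The floor of 56 is above the equilibrium price 51, so it binds.
At p = 56: qd = 293 - 5·56 = 13 and qs = 2·56 - 64 = 48.
The quantity actually transacted is the short side, demand: 13.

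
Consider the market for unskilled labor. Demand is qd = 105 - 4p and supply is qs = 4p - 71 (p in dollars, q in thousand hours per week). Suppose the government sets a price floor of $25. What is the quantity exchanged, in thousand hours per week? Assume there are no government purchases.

5

Equilibrium: 105 - 4p = 4p - 71, so 176 = 8p and p* = 22, q* = 17.
The floor of 25 is above the equilibrium price 22, so it binds.
At p = 25: qd = 105 - 4·25 = 5 and qs = 4·25 - 71 = 29.
The quantity actually transacted is the short side, demand: 5.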